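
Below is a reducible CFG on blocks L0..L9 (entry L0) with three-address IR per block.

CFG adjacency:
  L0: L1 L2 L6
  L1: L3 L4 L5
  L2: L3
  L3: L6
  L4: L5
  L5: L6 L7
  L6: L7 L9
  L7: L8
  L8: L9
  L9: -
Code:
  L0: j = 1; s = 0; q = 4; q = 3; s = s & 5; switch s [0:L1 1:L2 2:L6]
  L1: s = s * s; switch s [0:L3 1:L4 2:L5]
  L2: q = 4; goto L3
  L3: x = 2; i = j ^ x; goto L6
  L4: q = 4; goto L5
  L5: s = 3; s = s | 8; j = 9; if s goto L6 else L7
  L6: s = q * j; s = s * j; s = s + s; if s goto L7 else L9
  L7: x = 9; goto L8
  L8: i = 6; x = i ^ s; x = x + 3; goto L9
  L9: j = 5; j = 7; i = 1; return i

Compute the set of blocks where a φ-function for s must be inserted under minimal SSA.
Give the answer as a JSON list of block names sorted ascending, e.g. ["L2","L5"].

Answer: ["L3", "L6", "L7", "L9"]

Analysis:
idom tree: L1←L0 L2←L0 L3←L0 L4←L1 L5←L1 L6←L0 L7←L0 L8←L7 L9←L0
Dom∩ at merges:
  L3: preds {L1,L2}: {L0,L1} ∩ {L0,L2} = {L0}; idom=L0
  L5: preds {L1,L4}: {L0,L1} ∩ {L0,L1,L4} = {L0,L1}; idom=L1
  L6: preds {L0,L3,L5}: {L0} ∩ {L0,L3} ∩ {L0,L1,L5} = {L0}; idom=L0
  L7: preds {L5,L6}: {L0,L1,L5} ∩ {L0,L6} = {L0}; idom=L0
  L9: preds {L6,L8}: {L0,L6} ∩ {L0,L7,L8} = {L0}; idom=L0

Frontier:
  join L3 pred L1: L1 stop@L0
  join L3 pred L2: L2 stop@L0
  join L5 pred L1: · stop@L1
  join L5 pred L4: L4 stop@L1
  join L6 pred L0: · stop@L0
  join L6 pred L3: L3 stop@L0
  join L6 pred L5: L5→L1 stop@L0
  join L7 pred L5: L5→L1 stop@L0
  join L7 pred L6: L6 stop@L0
  join L9 pred L6: L6 stop@L0
  join L9 pred L8: L8→L7 stop@L0
  L0: DF=∅
  L1: DF={L3,L6,L7}
  L2: DF={L3}
  L3: DF={L6}
  L4: DF={L5}
  L5: DF={L6,L7}
  L6: DF={L7,L9}
  L7: DF={L9}
  L8: DF={L9}
  L9: DF=∅

φ for s: defs {L0,L1,L5,L6}
  DF⁺ = {L3,L6,L7,L9}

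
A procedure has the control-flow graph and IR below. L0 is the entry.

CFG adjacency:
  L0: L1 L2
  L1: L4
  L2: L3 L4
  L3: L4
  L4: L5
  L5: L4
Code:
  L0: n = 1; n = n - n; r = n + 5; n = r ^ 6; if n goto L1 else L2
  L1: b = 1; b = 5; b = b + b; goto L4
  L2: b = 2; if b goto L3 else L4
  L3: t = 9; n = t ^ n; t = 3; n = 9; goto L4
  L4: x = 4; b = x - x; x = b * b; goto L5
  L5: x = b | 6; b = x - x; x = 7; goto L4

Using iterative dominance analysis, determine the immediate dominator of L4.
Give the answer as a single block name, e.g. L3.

Answer: L0

Analysis:
idom tree: L1←L0 L2←L0 L3←L2 L4←L0 L5←L4
Dom at joins:
  L4: preds {L1,L2,L3,L5}: {L0,L1} ∩ {L0,L2} ∩ {L0,L2,L3} ∩ {L0,L4,L5} = {L0}; idom=L0

idom(L4) = L0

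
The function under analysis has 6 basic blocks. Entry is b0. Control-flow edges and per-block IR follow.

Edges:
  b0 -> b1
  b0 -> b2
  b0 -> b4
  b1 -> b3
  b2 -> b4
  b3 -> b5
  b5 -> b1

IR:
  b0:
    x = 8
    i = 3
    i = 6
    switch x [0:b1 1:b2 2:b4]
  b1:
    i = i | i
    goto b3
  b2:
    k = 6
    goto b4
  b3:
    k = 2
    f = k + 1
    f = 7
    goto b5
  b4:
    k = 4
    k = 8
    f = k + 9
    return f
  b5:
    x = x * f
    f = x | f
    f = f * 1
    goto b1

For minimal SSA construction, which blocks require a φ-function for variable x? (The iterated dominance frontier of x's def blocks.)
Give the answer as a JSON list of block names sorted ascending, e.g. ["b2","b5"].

idom tree: b1←b0 b2←b0 b3←b1 b4←b0 b5←b3
Dom at joins:
  b1: preds {b0,b5}: {b0} ∩ {b0,b1,b3,b5} = {b0}; idom=b0
  b4: preds {b0,b2}: {b0} ∩ {b0,b2} = {b0}; idom=b0

Frontier:
  b1←b0: walk · to b0
  b1←b5: walk b5→b3→b1 to b0
  b4←b0: walk · to b0
  b4←b2: walk b2 to b0
  b0 → ∅
  b1 → {b1}
  b2 → {b4}
  b3 → {b1}
  b4 → ∅
  b5 → {b1}

φ for x: defs {b0,b5}
  DF⁺ = {b1}

Answer: ["b1"]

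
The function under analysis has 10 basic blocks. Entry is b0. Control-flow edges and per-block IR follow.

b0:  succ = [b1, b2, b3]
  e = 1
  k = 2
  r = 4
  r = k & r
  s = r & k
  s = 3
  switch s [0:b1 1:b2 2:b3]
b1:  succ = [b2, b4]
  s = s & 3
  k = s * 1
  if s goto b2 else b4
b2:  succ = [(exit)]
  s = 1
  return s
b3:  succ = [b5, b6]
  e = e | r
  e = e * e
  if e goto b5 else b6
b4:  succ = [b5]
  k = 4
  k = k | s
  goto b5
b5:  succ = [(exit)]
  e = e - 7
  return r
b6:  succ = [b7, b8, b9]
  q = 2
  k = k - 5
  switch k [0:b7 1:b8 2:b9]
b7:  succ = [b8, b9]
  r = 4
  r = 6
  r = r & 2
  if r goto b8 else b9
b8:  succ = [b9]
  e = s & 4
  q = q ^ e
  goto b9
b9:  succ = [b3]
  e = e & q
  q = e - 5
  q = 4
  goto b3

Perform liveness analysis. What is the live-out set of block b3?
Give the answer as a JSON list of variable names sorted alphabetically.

Per-block:
  b0: {e,k,r,s} / ∅
  b1: {k,s} / {s}
  b2: {s} / ∅
  b3: {e} / {e,r}
  b4: {k} / {s}
  b5: {e} / {e,r}
  b6: {k,q} / {k}
  b7: {r} / ∅
  b8: {e,q} / {q,s}
  b9: {e,q} / {e,q}

Live sets:
  b0 li=∅ lo={e,k,r,s}
  b1 li={e,r,s} lo={e,r,s}
  b2 li=∅ lo=∅
  b3 li={e,k,r,s} lo={e,k,r,s}
  b4 li={e,r,s} lo={e,r}
  b5 li={e,r} lo=∅
  b6 li={e,k,r,s} lo={e,k,q,r,s}
  b7 li={e,k,q,s} lo={e,k,q,r,s}
  b8 li={k,q,r,s} lo={e,k,q,r,s}
  b9 li={e,k,q,r,s} lo={e,k,r,s}

live-out(b3) = ["e", "k", "r", "s"]

Answer: ["e", "k", "r", "s"]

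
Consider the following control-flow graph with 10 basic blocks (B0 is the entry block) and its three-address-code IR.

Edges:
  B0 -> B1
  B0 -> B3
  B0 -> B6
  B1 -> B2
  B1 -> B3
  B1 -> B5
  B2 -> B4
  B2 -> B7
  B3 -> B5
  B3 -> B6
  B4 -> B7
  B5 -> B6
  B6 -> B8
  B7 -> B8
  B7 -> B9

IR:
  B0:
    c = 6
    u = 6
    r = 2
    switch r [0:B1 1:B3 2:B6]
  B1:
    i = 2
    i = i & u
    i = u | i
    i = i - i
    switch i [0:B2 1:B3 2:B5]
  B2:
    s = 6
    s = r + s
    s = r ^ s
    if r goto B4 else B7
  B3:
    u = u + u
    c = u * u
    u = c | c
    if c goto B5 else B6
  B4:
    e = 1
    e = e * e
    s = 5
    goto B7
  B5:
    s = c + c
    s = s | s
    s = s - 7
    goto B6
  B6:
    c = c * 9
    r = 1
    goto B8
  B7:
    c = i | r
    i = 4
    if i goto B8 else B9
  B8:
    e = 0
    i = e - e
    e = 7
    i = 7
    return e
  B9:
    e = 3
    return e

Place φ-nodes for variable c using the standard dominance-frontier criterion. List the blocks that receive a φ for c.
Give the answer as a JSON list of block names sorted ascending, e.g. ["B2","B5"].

idom tree: B1←B0 B2←B1 B3←B0 B4←B2 B5←B0 B6←B0 B7←B2 B8←B0 B9←B7
Dom at joins:
  B3: preds {B0,B1}: {B0} ∩ {B0,B1} = {B0}; idom=B0
  B5: preds {B1,B3}: {B0,B1} ∩ {B0,B3} = {B0}; idom=B0
  B6: preds {B0,B3,B5}: {B0} ∩ {B0,B3} ∩ {B0,B5} = {B0}; idom=B0
  B7: preds {B2,B4}: {B0,B1,B2} ∩ {B0,B1,B2,B4} = {B0,B1,B2}; idom=B2
  B8: preds {B6,B7}: {B0,B6} ∩ {B0,B1,B2,B7} = {B0}; idom=B0

DF derivation:
  join B3 pred B0: · stop@B0
  join B3 pred B1: B1 stop@B0
  join B5 pred B1: B1 stop@B0
  join B5 pred B3: B3 stop@B0
  join B6 pred B0: · stop@B0
  join B6 pred B3: B3 stop@B0
  join B6 pred B5: B5 stop@B0
  join B7 pred B2: · stop@B2
  join B7 pred B4: B4 stop@B2
  join B8 pred B6: B6 stop@B0
  join B8 pred B7: B7→B2→B1 stop@B0
  B0 → ∅
  B1 → {B3,B5,B8}
  B2 → {B8}
  B3 → {B5,B6}
  B4 → {B7}
  B5 → {B6}
  B6 → {B8}
  B7 → {B8}
  B8 → ∅
  B9 → ∅

φ for c: defs {B0,B3,B6,B7}
  DF⁺ = {B5,B6,B8}

Answer: ["B5", "B6", "B8"]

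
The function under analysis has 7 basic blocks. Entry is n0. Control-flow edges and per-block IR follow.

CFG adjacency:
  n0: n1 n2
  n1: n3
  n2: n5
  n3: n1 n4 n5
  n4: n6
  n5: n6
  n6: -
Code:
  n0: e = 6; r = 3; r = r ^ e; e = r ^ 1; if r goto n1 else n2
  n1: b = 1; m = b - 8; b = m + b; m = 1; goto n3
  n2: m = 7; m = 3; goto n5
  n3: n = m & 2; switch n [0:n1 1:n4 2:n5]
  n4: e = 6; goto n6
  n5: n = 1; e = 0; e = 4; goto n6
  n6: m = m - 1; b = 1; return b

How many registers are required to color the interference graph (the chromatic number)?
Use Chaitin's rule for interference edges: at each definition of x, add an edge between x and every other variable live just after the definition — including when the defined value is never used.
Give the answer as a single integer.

Block summaries:
  n0 def {e,r} use ∅
  n1 def {b,m} use ∅
  n2 def {m} use ∅
  n3 def {n} use {m}
  n4 def {e} use ∅
  n5 def {e,n} use ∅
  n6 def {b,m} use {m}

Backward fixpoint:
  n0: in=∅ out=∅
  n1: in=∅ out={m}
  n2: in=∅ out={m}
  n3: in={m} out={m}
  n4: in={m} out={m}
  n5: in={m} out={m}
  n6: in={m} out=∅

Interfere edges:
  b: {m}
  e: {m,r}
  m: {b,e,n}
  n: {m}
  r: {e}

Registers:
  clique {b,m} ⇒ need ≥ 2
  2-colouring: r0={m,r}  r1={b,e,n}
  χ = 2

Answer: 2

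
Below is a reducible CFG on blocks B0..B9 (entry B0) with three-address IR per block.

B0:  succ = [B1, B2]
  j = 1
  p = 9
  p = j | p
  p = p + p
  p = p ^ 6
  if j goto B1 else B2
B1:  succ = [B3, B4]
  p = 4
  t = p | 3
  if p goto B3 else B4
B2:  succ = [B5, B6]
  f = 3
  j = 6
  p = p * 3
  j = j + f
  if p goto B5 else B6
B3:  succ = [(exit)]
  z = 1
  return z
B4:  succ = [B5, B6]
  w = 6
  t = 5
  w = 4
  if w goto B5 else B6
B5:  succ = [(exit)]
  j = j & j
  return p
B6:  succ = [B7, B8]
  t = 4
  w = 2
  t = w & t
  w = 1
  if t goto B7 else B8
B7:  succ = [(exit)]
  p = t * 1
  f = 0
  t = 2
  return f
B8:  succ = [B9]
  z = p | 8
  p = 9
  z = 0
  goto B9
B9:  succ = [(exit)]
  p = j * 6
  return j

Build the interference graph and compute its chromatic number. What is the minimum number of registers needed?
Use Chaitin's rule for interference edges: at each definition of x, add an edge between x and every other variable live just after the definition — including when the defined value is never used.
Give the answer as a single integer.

Block summaries:
  B0 def {j,p} use ∅
  B1 def {p,t} use ∅
  B2 def {f,j,p} use {p}
  B3 def {z} use ∅
  B4 def {t,w} use ∅
  B5 def {j} use {j,p}
  B6 def {t,w} use ∅
  B7 def {f,p,t} use {t}
  B8 def {p,z} use {p}
  B9 def {p} use {j}

Live sets:
  live B0: ∅→{j,p}
  live B1: {j}→{j,p}
  live B2: {p}→{j,p}
  live B3: ∅→∅
  live B4: {j,p}→{j,p}
  live B5: {j,p}→∅
  live B6: {j,p}→{j,p,t}
  live B7: {t}→∅
  live B8: {j,p}→{j}
  live B9: {j}→∅

Interfere edges:
  f↔{j,p,t}
  j↔{f,p,t,w,z}
  p↔{f,j,t,w}
  t↔{f,j,p,w}
  w↔{j,p,t}
  z↔{j}

Colouring:
  {f,j,p,t} pairwise interfere (4-clique) ⇒ χ ≥ 4
  assign f→r3 j→r0 p→r1 t→r2 w→r3 z→r1 — no edge inside a register ⇒ χ ≤ 4
  χ = 4

Answer: 4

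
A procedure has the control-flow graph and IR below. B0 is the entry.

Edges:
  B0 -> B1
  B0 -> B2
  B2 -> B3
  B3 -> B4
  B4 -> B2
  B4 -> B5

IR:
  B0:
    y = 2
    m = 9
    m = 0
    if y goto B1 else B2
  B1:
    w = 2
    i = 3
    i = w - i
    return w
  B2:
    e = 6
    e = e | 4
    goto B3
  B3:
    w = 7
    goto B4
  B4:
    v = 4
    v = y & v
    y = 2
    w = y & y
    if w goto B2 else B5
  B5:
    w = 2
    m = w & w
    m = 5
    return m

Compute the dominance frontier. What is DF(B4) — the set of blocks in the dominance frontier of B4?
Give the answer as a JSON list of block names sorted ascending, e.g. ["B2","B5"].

Answer: ["B2"]

Derivation:
idom tree: B1←B0 B2←B0 B3←B2 B4←B3 B5←B4
Dom at joins:
  B2: preds {B0,B4}: {B0} ∩ {B0,B2,B3,B4} = {B0}; idom=B0

DF walk-up:
  join B2 pred B0: · stop@B0
  join B2 pred B4: B4→B3→B2 stop@B0
  DF(B0)=∅
  DF(B1)=∅
  DF(B2)={B2}
  DF(B3)={B2}
  DF(B4)={B2}
  DF(B5)=∅

DF(B4) = ["B2"]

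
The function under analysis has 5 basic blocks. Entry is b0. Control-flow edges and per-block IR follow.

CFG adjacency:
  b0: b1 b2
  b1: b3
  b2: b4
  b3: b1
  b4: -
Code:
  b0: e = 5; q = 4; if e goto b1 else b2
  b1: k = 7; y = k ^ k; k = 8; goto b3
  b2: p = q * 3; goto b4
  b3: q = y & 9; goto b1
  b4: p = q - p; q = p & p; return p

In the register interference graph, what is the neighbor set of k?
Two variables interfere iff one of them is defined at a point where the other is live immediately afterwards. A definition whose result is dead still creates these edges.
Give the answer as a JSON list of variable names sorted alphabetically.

Block summaries:
  b0: {e,q} / ∅
  b1: {k,y} / ∅
  b2: {p} / {q}
  b3: {q} / {y}
  b4: {p,q} / {p,q}

Live sets:
  b0: in=∅ out={q}
  b1: in=∅ out={y}
  b2: in={q} out={p,q}
  b3: in={y} out=∅
  b4: in={p,q} out=∅

Interference:
  e — {q}
  k — {y}
  p — {q}
  q — {e,p}
  y — {k}

N(k) = ["y"]

Answer: ["y"]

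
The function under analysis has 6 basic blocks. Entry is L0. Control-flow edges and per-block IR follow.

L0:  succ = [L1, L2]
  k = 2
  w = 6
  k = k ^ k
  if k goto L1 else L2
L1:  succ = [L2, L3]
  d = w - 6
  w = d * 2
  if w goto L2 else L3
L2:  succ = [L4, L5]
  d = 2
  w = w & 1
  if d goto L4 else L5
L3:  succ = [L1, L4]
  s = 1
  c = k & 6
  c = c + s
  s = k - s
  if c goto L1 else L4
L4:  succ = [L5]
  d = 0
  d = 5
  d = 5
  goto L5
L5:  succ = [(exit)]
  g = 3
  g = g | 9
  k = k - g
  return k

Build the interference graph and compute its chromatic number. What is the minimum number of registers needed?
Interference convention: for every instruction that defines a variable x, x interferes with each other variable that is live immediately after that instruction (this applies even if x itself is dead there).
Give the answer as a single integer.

Answer: 4

Working:
Block summaries:
  L0: {k,w} / ∅
  L1: {d,w} / {w}
  L2: {d,w} / {w}
  L3: {c,s} / {k}
  L4: {d} / ∅
  L5: {g,k} / {k}

Backward fixpoint:
  L0: in=∅ out={k,w}
  L1: in={k,w} out={k,w}
  L2: in={k,w} out={k}
  L3: in={k,w} out={k,w}
  L4: in={k} out={k}
  L5: in={k} out=∅

Interfere edges:
  c — {k,s,w}
  d — {k,w}
  g — {k}
  k — {c,d,g,s,w}
  s — {c,k,w}
  w — {c,d,k,s}

Chromatic number:
  {c,k,s,w} pairwise interfere (4-clique) ⇒ χ ≥ 4
  4-colouring: c0={k}  c1={g,w}  c2={c,d}  c3={s}
  χ = 4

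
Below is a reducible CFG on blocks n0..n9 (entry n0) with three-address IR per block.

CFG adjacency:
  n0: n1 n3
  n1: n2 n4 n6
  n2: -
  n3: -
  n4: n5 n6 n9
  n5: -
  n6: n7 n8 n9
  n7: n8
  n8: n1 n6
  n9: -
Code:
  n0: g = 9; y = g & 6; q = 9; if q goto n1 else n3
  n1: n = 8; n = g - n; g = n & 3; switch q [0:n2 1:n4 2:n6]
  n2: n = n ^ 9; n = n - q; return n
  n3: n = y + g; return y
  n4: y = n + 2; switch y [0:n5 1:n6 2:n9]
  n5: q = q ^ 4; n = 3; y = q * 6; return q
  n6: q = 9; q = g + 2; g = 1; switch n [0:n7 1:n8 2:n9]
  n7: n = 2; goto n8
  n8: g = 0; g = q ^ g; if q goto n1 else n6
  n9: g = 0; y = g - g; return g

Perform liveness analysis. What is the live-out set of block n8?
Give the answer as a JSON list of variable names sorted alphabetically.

Answer: ["g", "n", "q"]

Working:
Per-block:
  n0: {g,q,y} / ∅
  n1: {g,n} / {g,q}
  n2: {n} / {n,q}
  n3: {n} / {g,y}
  n4: {y} / {n}
  n5: {n,q,y} / {q}
  n6: {g,q} / {g,n}
  n7: {n} / ∅
  n8: {g} / {q}
  n9: {g,y} / ∅

Live sets:
  live n0: ∅→{g,q,y}
  live n1: {g,q}→{g,n,q}
  live n2: {n,q}→∅
  live n3: {g,y}→∅
  live n4: {g,n,q}→{g,n,q}
  live n5: {q}→∅
  live n6: {g,n}→{n,q}
  live n7: {q}→{n,q}
  live n8: {n,q}→{g,n,q}
  live n9: ∅→∅

live-out(n8) = ["g", "n", "q"]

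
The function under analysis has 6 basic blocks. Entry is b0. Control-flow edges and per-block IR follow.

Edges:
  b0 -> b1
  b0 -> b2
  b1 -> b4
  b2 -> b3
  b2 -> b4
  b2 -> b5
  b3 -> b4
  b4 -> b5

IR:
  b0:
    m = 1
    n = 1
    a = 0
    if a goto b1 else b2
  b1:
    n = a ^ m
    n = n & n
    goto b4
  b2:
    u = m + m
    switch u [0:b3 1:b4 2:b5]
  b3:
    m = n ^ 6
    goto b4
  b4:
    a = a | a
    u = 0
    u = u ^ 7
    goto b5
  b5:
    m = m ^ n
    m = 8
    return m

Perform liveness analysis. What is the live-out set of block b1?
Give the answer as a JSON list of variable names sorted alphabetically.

Per-block:
  b0 def {a,m,n} use ∅
  b1 def {n} use {a,m}
  b2 def {u} use {m}
  b3 def {m} use {n}
  b4 def {a,u} use {a}
  b5 def {m} use {m,n}

Backward fixpoint:
  b0: in=∅ out={a,m,n}
  b1: in={a,m} out={a,m,n}
  b2: in={a,m,n} out={a,m,n}
  b3: in={a,n} out={a,m,n}
  b4: in={a,m,n} out={m,n}
  b5: in={m,n} out=∅

live-out(b1) = ["a", "m", "n"]

Answer: ["a", "m", "n"]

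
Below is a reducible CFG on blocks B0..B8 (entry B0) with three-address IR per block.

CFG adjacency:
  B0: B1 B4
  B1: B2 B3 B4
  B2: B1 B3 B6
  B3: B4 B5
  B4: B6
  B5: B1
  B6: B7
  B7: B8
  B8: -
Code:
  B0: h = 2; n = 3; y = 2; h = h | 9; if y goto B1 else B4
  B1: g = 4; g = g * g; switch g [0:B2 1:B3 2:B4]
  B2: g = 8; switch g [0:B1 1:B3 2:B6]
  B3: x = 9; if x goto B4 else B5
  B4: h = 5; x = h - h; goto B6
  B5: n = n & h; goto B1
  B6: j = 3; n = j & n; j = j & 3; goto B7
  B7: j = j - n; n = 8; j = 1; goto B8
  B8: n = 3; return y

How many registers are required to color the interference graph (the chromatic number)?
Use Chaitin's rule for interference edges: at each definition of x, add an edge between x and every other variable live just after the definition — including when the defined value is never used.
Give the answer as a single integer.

Answer: 4

Derivation:
Per-block:
  B0 def {h,n,y} use ∅
  B1 def {g} use ∅
  B2 def {g} use ∅
  B3 def {x} use ∅
  B4 def {h,x} use ∅
  B5 def {n} use {h,n}
  B6 def {j,n} use {n}
  B7 def {j,n} use {j,n}
  B8 def {n} use {y}

Liveness:
  live B0: ∅→{h,n,y}
  live B1: {h,n,y}→{h,n,y}
  live B2: {h,n,y}→{h,n,y}
  live B3: {h,n,y}→{h,n,y}
  live B4: {n,y}→{n,y}
  live B5: {h,n,y}→{h,n,y}
  live B6: {n,y}→{j,n,y}
  live B7: {j,n,y}→{y}
  live B8: {y}→∅

Interfere edges:
  g — {h,n,y}
  h — {g,n,x,y}
  j — {n,y}
  n — {g,h,j,x,y}
  x — {h,n,y}
  y — {g,h,j,n,x}

Registers:
  clique {g,h,n,y} ⇒ need ≥ 4
  4-colouring: r0={n}  r1={y}  r2={h,j}  r3={g,x}
  χ = 4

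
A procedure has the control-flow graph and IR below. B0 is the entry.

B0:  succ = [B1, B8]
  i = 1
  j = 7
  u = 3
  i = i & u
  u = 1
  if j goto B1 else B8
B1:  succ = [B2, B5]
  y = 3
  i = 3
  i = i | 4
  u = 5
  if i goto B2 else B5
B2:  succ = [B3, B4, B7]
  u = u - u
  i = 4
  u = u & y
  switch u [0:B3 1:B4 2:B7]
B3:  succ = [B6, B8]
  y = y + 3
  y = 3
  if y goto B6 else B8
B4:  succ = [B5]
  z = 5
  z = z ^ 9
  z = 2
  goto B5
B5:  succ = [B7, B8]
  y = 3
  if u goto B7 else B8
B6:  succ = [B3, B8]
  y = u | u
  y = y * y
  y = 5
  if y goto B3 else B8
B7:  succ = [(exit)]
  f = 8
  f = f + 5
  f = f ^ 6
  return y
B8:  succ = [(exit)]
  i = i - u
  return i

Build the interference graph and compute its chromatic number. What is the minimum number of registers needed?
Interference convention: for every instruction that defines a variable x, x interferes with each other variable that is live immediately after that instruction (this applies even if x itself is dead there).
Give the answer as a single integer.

Answer: 3

Working:
def/use:
  B0: {i,j,u} / ∅
  B1: {i,u,y} / ∅
  B2: {i,u} / {u,y}
  B3: {y} / {y}
  B4: {z} / ∅
  B5: {y} / {u}
  B6: {y} / {u}
  B7: {f} / {y}
  B8: {i} / {i,u}

Liveness:
  live B0: ∅→{i,u}
  live B1: ∅→{i,u,y}
  live B2: {u,y}→{i,u,y}
  live B3: {i,u,y}→{i,u}
  live B4: {i,u}→{i,u}
  live B5: {i,u}→{i,u,y}
  live B6: {i,u}→{i,u,y}
  live B7: {y}→∅
  live B8: {i,u}→∅

Conflict graph:
  f — {y}
  i — {j,u,y,z}
  j — {i,u}
  u — {i,j,y,z}
  y — {f,i,u}
  z — {i,u}

Colouring:
  {i,j,u} pairwise interfere (3-clique) ⇒ χ ≥ 3
  assign f→r0 i→r0 j→r2 u→r1 y→r2 z→r2 — no edge inside a register ⇒ χ ≤ 3
  χ = 3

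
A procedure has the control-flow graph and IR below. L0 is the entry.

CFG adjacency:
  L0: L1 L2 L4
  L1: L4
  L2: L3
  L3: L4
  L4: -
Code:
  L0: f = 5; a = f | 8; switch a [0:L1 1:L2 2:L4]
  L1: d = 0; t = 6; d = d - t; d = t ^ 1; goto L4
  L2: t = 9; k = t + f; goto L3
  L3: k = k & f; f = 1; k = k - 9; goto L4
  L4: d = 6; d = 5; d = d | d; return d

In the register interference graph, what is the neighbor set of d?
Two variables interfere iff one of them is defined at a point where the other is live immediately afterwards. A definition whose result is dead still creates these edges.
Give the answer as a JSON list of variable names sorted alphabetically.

Answer: ["t"]

Analysis:
Block summaries:
  L0: {a,f} / ∅
  L1: {d,t} / ∅
  L2: {k,t} / {f}
  L3: {f,k} / {f,k}
  L4: {d} / ∅

Liveness:
  live L0: ∅→{f}
  live L1: ∅→∅
  live L2: {f}→{f,k}
  live L3: {f,k}→∅
  live L4: ∅→∅

Interfere edges:
  a↔{f}
  d↔{t}
  f↔{a,k,t}
  k↔{f}
  t↔{d,f}

N(d) = ["t"]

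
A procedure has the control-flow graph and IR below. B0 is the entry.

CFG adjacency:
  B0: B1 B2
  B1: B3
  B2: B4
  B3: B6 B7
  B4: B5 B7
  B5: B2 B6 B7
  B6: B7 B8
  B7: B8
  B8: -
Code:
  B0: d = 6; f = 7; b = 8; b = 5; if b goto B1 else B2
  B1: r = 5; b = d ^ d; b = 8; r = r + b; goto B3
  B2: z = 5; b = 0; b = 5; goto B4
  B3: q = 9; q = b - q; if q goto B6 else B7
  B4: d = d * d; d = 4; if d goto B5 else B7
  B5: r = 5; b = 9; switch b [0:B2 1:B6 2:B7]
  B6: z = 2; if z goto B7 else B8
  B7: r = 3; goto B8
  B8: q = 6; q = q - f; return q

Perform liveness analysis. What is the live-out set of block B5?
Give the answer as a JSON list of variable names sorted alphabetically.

Block summaries:
  B0: def={b,d,f} ue=∅
  B1: def={b,r} ue={d}
  B2: def={b,z} ue=∅
  B3: def={q} ue={b}
  B4: def={d} ue={d}
  B5: def={b,r} ue=∅
  B6: def={z} ue=∅
  B7: def={r} ue=∅
  B8: def={q} ue={f}

Live sets:
  B0 li=∅ lo={d,f}
  B1 li={d,f} lo={b,f}
  B2 li={d,f} lo={d,f}
  B3 li={b,f} lo={f}
  B4 li={d,f} lo={d,f}
  B5 li={d,f} lo={d,f}
  B6 li={f} lo={f}
  B7 li={f} lo={f}
  B8 li={f} lo=∅

live-out(B5) = ["d", "f"]

Answer: ["d", "f"]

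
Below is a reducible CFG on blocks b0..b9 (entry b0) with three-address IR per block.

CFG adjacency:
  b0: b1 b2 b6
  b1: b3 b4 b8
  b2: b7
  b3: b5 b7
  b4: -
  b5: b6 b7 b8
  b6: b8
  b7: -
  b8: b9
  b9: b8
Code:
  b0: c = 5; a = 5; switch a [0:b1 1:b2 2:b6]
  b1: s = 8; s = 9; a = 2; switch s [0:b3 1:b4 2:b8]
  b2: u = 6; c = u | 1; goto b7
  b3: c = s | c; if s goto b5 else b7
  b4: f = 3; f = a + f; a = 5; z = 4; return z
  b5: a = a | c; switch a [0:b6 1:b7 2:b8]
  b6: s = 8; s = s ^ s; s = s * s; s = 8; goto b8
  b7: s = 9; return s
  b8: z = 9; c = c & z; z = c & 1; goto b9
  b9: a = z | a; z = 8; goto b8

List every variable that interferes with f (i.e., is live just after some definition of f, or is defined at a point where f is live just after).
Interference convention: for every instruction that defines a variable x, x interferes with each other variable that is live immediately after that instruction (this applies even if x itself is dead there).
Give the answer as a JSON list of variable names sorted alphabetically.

Answer: ["a"]

Derivation:
def/use:
  b0: def={a,c} ue=∅
  b1: def={a,s} ue=∅
  b2: def={c,u} ue=∅
  b3: def={c} ue={c,s}
  b4: def={a,f,z} ue={a}
  b5: def={a} ue={a,c}
  b6: def={s} ue=∅
  b7: def={s} ue=∅
  b8: def={c,z} ue={c}
  b9: def={a,z} ue={a,z}

Live sets:
  b0: in=∅ out={a,c}
  b1: in={c} out={a,c,s}
  b2: in=∅ out=∅
  b3: in={a,c,s} out={a,c}
  b4: in={a} out=∅
  b5: in={a,c} out={a,c}
  b6: in={a,c} out={a,c}
  b7: in=∅ out=∅
  b8: in={a,c} out={a,c,z}
  b9: in={a,c,z} out={a,c}

Interfere edges:
  a: {c,f,s,z}
  c: {a,s,z}
  f: {a}
  s: {a,c}
  u: ∅
  z: {a,c}

N(f) = ["a"]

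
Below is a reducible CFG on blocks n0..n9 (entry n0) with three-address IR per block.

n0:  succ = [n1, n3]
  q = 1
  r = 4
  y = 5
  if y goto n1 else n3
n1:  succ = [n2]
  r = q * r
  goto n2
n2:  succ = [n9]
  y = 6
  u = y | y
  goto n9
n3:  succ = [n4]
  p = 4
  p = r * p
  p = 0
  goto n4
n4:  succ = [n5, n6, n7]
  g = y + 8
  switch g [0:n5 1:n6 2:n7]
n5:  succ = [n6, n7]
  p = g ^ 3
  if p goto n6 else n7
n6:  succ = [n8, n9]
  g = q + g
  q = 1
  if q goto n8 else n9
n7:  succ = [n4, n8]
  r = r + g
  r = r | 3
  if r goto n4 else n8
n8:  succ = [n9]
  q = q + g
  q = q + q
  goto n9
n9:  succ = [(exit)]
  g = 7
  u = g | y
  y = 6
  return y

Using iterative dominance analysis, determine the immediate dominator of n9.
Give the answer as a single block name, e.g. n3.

Answer: n0

Derivation:
idom tree: n1←n0 n2←n1 n3←n0 n4←n3 n5←n4 n6←n4 n7←n4 n8←n4 n9←n0
Join-block Dom:
  n4: preds {n3,n7}: {n0,n3} ∩ {n0,n3,n4,n7} = {n0,n3}; idom=n3
  n6: preds {n4,n5}: {n0,n3,n4} ∩ {n0,n3,n4,n5} = {n0,n3,n4}; idom=n4
  n7: preds {n4,n5}: {n0,n3,n4} ∩ {n0,n3,n4,n5} = {n0,n3,n4}; idom=n4
  n8: preds {n6,n7}: {n0,n3,n4,n6} ∩ {n0,n3,n4,n7} = {n0,n3,n4}; idom=n4
  n9: preds {n2,n6,n8}: {n0,n1,n2} ∩ {n0,n3,n4,n6} ∩ {n0,n3,n4,n8} = {n0}; idom=n0

idom(n9) = n0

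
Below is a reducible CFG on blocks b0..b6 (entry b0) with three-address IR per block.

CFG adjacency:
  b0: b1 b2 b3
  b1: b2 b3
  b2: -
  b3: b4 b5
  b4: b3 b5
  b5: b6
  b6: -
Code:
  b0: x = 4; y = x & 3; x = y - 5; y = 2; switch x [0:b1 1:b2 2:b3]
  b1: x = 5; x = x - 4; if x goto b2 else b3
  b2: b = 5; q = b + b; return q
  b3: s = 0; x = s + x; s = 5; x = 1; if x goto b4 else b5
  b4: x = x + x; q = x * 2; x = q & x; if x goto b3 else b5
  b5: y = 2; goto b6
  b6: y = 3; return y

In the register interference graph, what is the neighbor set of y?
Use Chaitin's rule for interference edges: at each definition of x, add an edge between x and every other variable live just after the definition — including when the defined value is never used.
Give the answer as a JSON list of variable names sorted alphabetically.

Answer: ["x"]

Working:
Per-block:
  b0 def {x,y} use ∅
  b1 def {x} use ∅
  b2 def {b,q} use ∅
  b3 def {s,x} use {x}
  b4 def {q,x} use {x}
  b5 def {y} use ∅
  b6 def {y} use ∅

Liveness:
  live b0: ∅→{x}
  live b1: ∅→{x}
  live b2: ∅→∅
  live b3: {x}→{x}
  live b4: {x}→{x}
  live b5: ∅→∅
  live b6: ∅→∅

Interference:
  b↔∅
  q↔{x}
  s↔{x}
  x↔{q,s,y}
  y↔{x}

N(y) = ["x"]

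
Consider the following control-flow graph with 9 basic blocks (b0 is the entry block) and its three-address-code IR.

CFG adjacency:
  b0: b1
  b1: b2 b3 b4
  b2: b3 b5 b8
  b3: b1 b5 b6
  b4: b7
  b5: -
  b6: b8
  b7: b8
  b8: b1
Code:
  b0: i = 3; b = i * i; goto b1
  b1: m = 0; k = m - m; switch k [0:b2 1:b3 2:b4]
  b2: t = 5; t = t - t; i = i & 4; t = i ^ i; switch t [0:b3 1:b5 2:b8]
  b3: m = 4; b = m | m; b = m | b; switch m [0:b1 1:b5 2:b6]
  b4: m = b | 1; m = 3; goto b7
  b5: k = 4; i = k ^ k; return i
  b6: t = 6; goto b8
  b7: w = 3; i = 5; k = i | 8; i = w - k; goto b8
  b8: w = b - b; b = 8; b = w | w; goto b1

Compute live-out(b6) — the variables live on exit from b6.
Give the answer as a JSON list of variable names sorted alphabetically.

Answer: ["b", "i"]

Derivation:
def/use:
  b0 def {b,i} use ∅
  b1 def {k,m} use ∅
  b2 def {i,t} use {i}
  b3 def {b,m} use ∅
  b4 def {m} use {b}
  b5 def {i,k} use ∅
  b6 def {t} use ∅
  b7 def {i,k,w} use ∅
  b8 def {b,w} use {b}

Liveness:
  b0: in=∅ out={b,i}
  b1: in={b,i} out={b,i}
  b2: in={b,i} out={b,i}
  b3: in={i} out={b,i}
  b4: in={b} out={b}
  b5: in=∅ out=∅
  b6: in={b,i} out={b,i}
  b7: in={b} out={b,i}
  b8: in={b,i} out={b,i}

live-out(b6) = ["b", "i"]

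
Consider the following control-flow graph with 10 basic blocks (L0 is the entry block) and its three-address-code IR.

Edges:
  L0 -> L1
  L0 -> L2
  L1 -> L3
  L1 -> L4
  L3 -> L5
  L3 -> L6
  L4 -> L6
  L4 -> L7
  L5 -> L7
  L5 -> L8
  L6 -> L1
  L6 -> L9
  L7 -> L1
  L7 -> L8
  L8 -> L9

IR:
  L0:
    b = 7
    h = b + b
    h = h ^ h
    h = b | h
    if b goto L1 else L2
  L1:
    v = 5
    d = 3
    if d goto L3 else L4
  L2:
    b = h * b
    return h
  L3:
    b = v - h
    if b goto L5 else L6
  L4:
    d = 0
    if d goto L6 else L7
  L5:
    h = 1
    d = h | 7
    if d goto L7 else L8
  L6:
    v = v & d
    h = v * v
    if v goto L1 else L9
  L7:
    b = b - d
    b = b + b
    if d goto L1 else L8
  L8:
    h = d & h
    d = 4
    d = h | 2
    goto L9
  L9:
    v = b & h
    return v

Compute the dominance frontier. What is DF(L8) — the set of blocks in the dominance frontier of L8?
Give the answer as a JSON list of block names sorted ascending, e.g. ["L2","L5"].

idom tree: L1←L0 L2←L0 L3←L1 L4←L1 L5←L3 L6←L1 L7←L1 L8←L1 L9←L1
Dom∩ at merges:
  L1: preds {L0,L6,L7}: {L0} ∩ {L0,L1,L6} ∩ {L0,L1,L7} = {L0}; idom=L0
  L6: preds {L3,L4}: {L0,L1,L3} ∩ {L0,L1,L4} = {L0,L1}; idom=L1
  L7: preds {L4,L5}: {L0,L1,L4} ∩ {L0,L1,L3,L5} = {L0,L1}; idom=L1
  L8: preds {L5,L7}: {L0,L1,L3,L5} ∩ {L0,L1,L7} = {L0,L1}; idom=L1
  L9: preds {L6,L8}: {L0,L1,L6} ∩ {L0,L1,L8} = {L0,L1}; idom=L1

Frontier:
  L1←L0: walk · to L0
  L1←L6: walk L6→L1 to L0
  L1←L7: walk L7→L1 to L0
  L6←L3: walk L3 to L1
  L6←L4: walk L4 to L1
  L7←L4: walk L4 to L1
  L7←L5: walk L5→L3 to L1
  L8←L5: walk L5→L3 to L1
  L8←L7: walk L7 to L1
  L9←L6: walk L6 to L1
  L9←L8: walk L8 to L1
  L0 → ∅
  L1 → {L1}
  L2 → ∅
  L3 → {L6,L7,L8}
  L4 → {L6,L7}
  L5 → {L7,L8}
  L6 → {L1,L9}
  L7 → {L1,L8}
  L8 → {L9}
  L9 → ∅

DF(L8) = ["L9"]

Answer: ["L9"]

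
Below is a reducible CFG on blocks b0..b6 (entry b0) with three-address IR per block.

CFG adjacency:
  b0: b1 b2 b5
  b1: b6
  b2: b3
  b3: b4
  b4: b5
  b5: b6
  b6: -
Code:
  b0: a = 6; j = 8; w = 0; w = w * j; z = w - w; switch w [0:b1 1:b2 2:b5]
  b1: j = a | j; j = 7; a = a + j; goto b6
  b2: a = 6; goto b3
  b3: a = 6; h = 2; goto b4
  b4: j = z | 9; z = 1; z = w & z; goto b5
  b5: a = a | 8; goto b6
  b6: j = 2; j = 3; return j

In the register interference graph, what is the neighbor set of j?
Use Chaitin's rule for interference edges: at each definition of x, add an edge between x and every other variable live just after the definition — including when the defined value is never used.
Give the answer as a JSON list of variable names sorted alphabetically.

def/use:
  b0: def={a,j,w,z} ue=∅
  b1: def={a,j} ue={a,j}
  b2: def={a} ue=∅
  b3: def={a,h} ue=∅
  b4: def={j,z} ue={w,z}
  b5: def={a} ue={a}
  b6: def={j} ue=∅

Live sets:
  live b0: ∅→{a,j,w,z}
  live b1: {a,j}→∅
  live b2: {w,z}→{w,z}
  live b3: {w,z}→{a,w,z}
  live b4: {a,w,z}→{a}
  live b5: {a}→∅
  live b6: ∅→∅

Conflict graph:
  a — {h,j,w,z}
  h — {a,w,z}
  j — {a,w,z}
  w — {a,h,j,z}
  z — {a,h,j,w}

N(j) = ["a", "w", "z"]

Answer: ["a", "w", "z"]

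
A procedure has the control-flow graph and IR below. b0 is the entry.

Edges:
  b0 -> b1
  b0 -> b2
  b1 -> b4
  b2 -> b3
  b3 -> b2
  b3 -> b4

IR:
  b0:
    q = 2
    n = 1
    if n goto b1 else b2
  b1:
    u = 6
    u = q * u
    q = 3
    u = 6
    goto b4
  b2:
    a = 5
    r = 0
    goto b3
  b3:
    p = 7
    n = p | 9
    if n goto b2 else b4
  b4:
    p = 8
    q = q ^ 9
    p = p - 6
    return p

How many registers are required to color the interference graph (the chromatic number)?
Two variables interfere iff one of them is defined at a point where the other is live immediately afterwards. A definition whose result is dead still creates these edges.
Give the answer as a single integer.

Answer: 2

Working:
def/use:
  b0: {n,q} / ∅
  b1: {q,u} / {q}
  b2: {a,r} / ∅
  b3: {n,p} / ∅
  b4: {p,q} / {q}

Backward fixpoint:
  live b0: ∅→{q}
  live b1: {q}→{q}
  live b2: {q}→{q}
  live b3: {q}→{q}
  live b4: {q}→∅

Interfere edges:
  a — {q}
  n — {q}
  p — {q}
  q — {a,n,p,r,u}
  r — {q}
  u — {q}

Chromatic number:
  {a,q} pairwise interfere (2-clique) ⇒ χ ≥ 2
  2-colouring: R0={q}  R1={a,n,p,r,u}
  χ = 2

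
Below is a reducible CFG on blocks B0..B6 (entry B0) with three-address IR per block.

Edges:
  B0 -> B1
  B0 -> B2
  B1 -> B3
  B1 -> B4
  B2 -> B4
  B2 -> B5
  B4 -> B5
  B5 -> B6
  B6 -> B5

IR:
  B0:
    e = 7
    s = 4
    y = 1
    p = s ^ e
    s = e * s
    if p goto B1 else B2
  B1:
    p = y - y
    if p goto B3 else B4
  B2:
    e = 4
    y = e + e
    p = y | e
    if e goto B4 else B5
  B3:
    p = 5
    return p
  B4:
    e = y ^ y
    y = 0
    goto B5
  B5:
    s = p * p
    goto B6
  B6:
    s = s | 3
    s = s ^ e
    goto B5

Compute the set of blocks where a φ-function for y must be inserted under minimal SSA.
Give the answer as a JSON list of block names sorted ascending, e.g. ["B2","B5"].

Answer: ["B4", "B5"]

Working:
idom tree: B1←B0 B2←B0 B3←B1 B4←B0 B5←B0 B6←B5
Join-block Dom:
  B4: preds {B1,B2}: {B0,B1} ∩ {B0,B2} = {B0}; idom=B0
  B5: preds {B2,B4,B6}: {B0,B2} ∩ {B0,B4} ∩ {B0,B5,B6} = {B0}; idom=B0

Frontier:
  B4←B1: walk B1 to B0
  B4←B2: walk B2 to B0
  B5←B2: walk B2 to B0
  B5←B4: walk B4 to B0
  B5←B6: walk B6→B5 to B0
  B0 → ∅
  B1 → {B4}
  B2 → {B4,B5}
  B3 → ∅
  B4 → {B5}
  B5 → {B5}
  B6 → {B5}

φ for y: defs {B0,B2,B4}
  DF⁺ = {B4,B5}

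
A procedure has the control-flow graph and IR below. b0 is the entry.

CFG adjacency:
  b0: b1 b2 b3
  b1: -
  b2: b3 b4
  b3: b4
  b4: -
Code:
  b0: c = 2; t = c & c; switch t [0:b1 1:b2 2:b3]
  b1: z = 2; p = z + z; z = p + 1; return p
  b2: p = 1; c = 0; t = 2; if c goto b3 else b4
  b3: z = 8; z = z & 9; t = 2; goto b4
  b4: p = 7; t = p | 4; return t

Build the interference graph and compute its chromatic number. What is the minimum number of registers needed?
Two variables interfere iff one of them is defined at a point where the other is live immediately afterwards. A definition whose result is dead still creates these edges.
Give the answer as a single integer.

Answer: 2

Derivation:
def/use:
  b0 def {c,t} use ∅
  b1 def {p,z} use ∅
  b2 def {c,p,t} use ∅
  b3 def {t,z} use ∅
  b4 def {p,t} use ∅

Liveness:
  live b0: ∅→∅
  live b1: ∅→∅
  live b2: ∅→∅
  live b3: ∅→∅
  live b4: ∅→∅

Conflict graph:
  c: {t}
  p: {z}
  t: {c}
  z: {p}

Chromatic number:
  clique {c,t} ⇒ need ≥ 2
  2-colouring: R0={c,p}  R1={t,z}
  χ = 2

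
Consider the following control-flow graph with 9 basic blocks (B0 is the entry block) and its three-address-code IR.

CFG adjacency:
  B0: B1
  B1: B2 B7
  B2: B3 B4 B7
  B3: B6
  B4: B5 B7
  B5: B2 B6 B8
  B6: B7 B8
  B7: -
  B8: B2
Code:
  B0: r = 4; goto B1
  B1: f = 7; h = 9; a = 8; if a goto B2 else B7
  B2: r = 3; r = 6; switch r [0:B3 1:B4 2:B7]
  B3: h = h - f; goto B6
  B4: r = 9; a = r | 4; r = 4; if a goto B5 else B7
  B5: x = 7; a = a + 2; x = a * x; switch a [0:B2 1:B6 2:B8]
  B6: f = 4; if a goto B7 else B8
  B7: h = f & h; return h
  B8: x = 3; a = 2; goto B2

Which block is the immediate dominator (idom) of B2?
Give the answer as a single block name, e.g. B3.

idom tree: B1←B0 B2←B1 B3←B2 B4←B2 B5←B4 B6←B2 B7←B1 B8←B2
Dom at joins:
  B2: preds {B1,B5,B8}: {B0,B1} ∩ {B0,B1,B2,B4,B5} ∩ {B0,B1,B2,B8} = {B0,B1}; idom=B1
  B6: preds {B3,B5}: {B0,B1,B2,B3} ∩ {B0,B1,B2,B4,B5} = {B0,B1,B2}; idom=B2
  B7: preds {B1,B2,B4,B6}: {B0,B1} ∩ {B0,B1,B2} ∩ {B0,B1,B2,B4} ∩ {B0,B1,B2,B6} = {B0,B1}; idom=B1
  B8: preds {B5,B6}: {B0,B1,B2,B4,B5} ∩ {B0,B1,B2,B6} = {B0,B1,B2}; idom=B2

idom(B2) = B1

Answer: B1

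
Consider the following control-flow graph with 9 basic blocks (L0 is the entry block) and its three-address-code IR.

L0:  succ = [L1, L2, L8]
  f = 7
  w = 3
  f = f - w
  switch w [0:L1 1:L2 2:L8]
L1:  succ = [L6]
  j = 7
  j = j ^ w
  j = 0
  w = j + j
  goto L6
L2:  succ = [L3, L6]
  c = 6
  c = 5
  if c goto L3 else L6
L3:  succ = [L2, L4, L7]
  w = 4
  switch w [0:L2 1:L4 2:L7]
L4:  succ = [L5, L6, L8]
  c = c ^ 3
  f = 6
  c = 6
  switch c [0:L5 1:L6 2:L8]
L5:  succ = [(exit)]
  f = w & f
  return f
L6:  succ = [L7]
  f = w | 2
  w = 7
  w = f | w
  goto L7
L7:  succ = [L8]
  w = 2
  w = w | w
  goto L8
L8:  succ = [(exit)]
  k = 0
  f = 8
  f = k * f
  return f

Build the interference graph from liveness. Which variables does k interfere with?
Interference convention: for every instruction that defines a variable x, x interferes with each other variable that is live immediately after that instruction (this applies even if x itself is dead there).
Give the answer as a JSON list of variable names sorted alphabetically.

Answer: ["f"]

Derivation:
def/use:
  L0: def={f,w} ue=∅
  L1: def={j,w} ue={w}
  L2: def={c} ue=∅
  L3: def={w} ue=∅
  L4: def={c,f} ue={c}
  L5: def={f} ue={f,w}
  L6: def={f,w} ue={w}
  L7: def={w} ue=∅
  L8: def={f,k} ue=∅

Backward fixpoint:
  L0: in=∅ out={w}
  L1: in={w} out={w}
  L2: in={w} out={c,w}
  L3: in={c} out={c,w}
  L4: in={c,w} out={f,w}
  L5: in={f,w} out=∅
  L6: in={w} out=∅
  L7: in=∅ out=∅
  L8: in=∅ out=∅

Interfere edges:
  c: {f,w}
  f: {c,k,w}
  j: {w}
  k: {f}
  w: {c,f,j}

N(k) = ["f"]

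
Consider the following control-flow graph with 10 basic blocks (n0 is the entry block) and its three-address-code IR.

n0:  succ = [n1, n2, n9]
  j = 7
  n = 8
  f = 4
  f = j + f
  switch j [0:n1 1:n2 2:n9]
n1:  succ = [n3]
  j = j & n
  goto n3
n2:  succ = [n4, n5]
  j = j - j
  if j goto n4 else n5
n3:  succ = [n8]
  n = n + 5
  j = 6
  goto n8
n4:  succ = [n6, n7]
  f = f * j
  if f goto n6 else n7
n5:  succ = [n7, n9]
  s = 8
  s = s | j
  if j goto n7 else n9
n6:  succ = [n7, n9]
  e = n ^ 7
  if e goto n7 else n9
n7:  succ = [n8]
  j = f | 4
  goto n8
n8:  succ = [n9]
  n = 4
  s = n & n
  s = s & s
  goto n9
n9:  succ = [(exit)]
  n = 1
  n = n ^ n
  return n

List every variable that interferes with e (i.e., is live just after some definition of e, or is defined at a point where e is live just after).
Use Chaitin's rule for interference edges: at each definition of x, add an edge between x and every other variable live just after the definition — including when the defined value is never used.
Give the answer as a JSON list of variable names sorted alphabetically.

Answer: ["f"]

Derivation:
def/use:
  n0 def {f,j,n} use ∅
  n1 def {j} use {j,n}
  n2 def {j} use {j}
  n3 def {j,n} use {n}
  n4 def {f} use {f,j}
  n5 def {s} use {j}
  n6 def {e} use {n}
  n7 def {j} use {f}
  n8 def {n,s} use ∅
  n9 def {n} use ∅

Backward fixpoint:
  n0: in=∅ out={f,j,n}
  n1: in={j,n} out={n}
  n2: in={f,j,n} out={f,j,n}
  n3: in={n} out=∅
  n4: in={f,j,n} out={f,n}
  n5: in={f,j} out={f}
  n6: in={f,n} out={f}
  n7: in={f} out=∅
  n8: in=∅ out=∅
  n9: in=∅ out=∅

Interfere edges:
  e↔{f}
  f↔{e,j,n,s}
  j↔{f,n,s}
  n↔{f,j}
  s↔{f,j}

N(e) = ["f"]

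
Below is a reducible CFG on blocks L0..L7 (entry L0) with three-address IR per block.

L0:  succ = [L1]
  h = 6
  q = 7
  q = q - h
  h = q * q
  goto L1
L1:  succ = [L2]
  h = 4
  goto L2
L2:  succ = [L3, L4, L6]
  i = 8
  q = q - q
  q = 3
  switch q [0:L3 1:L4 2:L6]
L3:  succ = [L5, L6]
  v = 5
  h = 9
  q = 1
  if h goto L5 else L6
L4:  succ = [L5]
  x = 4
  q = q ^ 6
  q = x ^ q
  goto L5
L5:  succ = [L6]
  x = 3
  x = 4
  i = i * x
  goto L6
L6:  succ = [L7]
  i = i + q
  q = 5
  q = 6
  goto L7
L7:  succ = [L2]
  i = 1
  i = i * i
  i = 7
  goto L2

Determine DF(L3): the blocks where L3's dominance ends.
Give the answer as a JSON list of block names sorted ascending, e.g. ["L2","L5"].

idom tree: L1←L0 L2←L1 L3←L2 L4←L2 L5←L2 L6←L2 L7←L6
Dom at joins:
  L2: preds {L1,L7}: {L0,L1} ∩ {L0,L1,L2,L6,L7} = {L0,L1}; idom=L1
  L5: preds {L3,L4}: {L0,L1,L2,L3} ∩ {L0,L1,L2,L4} = {L0,L1,L2}; idom=L2
  L6: preds {L2,L3,L5}: {L0,L1,L2} ∩ {L0,L1,L2,L3} ∩ {L0,L1,L2,L5} = {L0,L1,L2}; idom=L2

Frontier:
  join L2 pred L1: · stop@L1
  join L2 pred L7: L7→L6→L2 stop@L1
  join L5 pred L3: L3 stop@L2
  join L5 pred L4: L4 stop@L2
  join L6 pred L2: · stop@L2
  join L6 pred L3: L3 stop@L2
  join L6 pred L5: L5 stop@L2
  DF(L0)=∅
  DF(L1)=∅
  DF(L2)={L2}
  DF(L3)={L5,L6}
  DF(L4)={L5}
  DF(L5)={L6}
  DF(L6)={L2}
  DF(L7)={L2}

DF(L3) = ["L5", "L6"]

Answer: ["L5", "L6"]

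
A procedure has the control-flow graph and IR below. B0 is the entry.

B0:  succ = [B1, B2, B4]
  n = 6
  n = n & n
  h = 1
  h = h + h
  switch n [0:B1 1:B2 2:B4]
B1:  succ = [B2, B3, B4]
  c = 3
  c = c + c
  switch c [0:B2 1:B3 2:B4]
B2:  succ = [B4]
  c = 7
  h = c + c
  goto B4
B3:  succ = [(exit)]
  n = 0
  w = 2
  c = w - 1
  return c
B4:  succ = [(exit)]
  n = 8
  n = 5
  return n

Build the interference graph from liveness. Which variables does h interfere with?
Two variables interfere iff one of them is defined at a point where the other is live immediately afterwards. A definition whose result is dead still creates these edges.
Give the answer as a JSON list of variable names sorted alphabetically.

Answer: ["n"]

Working:
def/use:
  B0: def={h,n} ue=∅
  B1: def={c} ue=∅
  B2: def={c,h} ue=∅
  B3: def={c,n,w} ue=∅
  B4: def={n} ue=∅

Backward fixpoint:
  live B0: ∅→∅
  live B1: ∅→∅
  live B2: ∅→∅
  live B3: ∅→∅
  live B4: ∅→∅

Interfere edges:
  c — ∅
  h — {n}
  n — {h}
  w — ∅

N(h) = ["n"]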